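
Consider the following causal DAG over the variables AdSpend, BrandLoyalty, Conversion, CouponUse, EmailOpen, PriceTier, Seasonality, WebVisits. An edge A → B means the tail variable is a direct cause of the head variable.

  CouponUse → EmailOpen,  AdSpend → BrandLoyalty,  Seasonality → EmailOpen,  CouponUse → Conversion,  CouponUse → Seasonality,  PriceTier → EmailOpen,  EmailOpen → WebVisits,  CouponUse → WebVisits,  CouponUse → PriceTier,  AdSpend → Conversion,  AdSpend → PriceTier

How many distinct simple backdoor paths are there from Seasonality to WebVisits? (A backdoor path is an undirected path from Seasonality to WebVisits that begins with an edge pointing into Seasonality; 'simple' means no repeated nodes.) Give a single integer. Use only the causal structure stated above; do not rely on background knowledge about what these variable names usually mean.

A backdoor path from Seasonality to WebVisits is any simple undirected path whose first edge points into Seasonality (i.e. leaves Seasonality via a parent).
Parents of Seasonality: {CouponUse}.
Enumerating:
  P1: Seasonality <- CouponUse -> PriceTier -> EmailOpen -> WebVisits
  P2: Seasonality <- CouponUse -> Conversion <- AdSpend -> PriceTier -> EmailOpen -> WebVisits
  P3: Seasonality <- CouponUse -> EmailOpen -> WebVisits
  P4: Seasonality <- CouponUse -> WebVisits
That exhausts the simple backdoor paths. Count: 4.

4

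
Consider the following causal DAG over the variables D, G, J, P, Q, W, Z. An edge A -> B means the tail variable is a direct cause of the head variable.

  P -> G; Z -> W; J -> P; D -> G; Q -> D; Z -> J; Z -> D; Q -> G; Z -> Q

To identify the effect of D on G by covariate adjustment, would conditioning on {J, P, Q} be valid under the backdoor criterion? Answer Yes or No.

Yes

Backdoor paths from D to G (paths whose first edge points into D):
  P1: D <- Z -> Q -> G
  P2: D <- Z -> J -> P -> G
  P3: D <- Q <- Z -> J -> P -> G
  P4: D <- Q -> G
Condition 1 (no descendant of D in the set): holds — descendants of D are {G}; none are in {J, P, Q}.
Condition 2 (every backdoor path blocked by {J, P, Q}):
  P1: blocked at chain node Q ∈ conditioning set.
  P2: blocked at chain node J ∈ conditioning set.
  P3: blocked at chain node Q ∈ conditioning set.
  P4: blocked at fork node Q ∈ conditioning set.
{J, P, Q} satisfies the backdoor criterion.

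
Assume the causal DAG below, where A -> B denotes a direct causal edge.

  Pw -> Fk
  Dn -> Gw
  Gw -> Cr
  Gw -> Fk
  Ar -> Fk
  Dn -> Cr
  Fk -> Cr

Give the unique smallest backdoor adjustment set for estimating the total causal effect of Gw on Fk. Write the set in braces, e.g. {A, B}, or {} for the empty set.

Variables eligible for adjustment (non-descendants of Gw, excluding Gw and Fk): {Ar, Dn, Pw}.
Backdoor paths from Gw to Fk:
  P1: Gw <- Dn -> Cr <- Fk
Each backdoor path contains an unconditioned collider, so every path is already blocked with the empty conditioning set:
  P1: blocked at collider Cr (neither it nor any descendant is in the conditioning set).
The empty set is therefore the unique smallest valid set.

{}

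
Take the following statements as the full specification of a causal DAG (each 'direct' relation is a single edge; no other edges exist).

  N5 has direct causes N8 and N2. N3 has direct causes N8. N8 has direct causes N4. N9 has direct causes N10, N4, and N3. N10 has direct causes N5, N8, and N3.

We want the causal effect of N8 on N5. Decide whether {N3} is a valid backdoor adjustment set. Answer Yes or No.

No

Backdoor paths from N8 to N5 (paths whose first edge points into N8):
  P1: N8 <- N4 -> N9 <- N3 -> N10 <- N5
  P2: N8 <- N4 -> N9 <- N10 <- N5
Condition 1 (no descendant of N8 in the set): FAILS — N3 is a descendant of N8.
Condition 2 (every backdoor path blocked by {N3}):
  P1: blocked at collider N9 (neither it nor any descendant is in the conditioning set).
  P2: blocked at collider N9 (neither it nor any descendant is in the conditioning set).
{N3} does not satisfy the backdoor criterion.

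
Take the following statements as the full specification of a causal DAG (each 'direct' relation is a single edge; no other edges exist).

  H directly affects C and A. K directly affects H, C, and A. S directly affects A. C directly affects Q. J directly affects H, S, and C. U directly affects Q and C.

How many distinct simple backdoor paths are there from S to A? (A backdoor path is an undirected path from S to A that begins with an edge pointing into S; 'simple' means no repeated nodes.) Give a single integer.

A backdoor path from S to A is any simple undirected path whose first edge points into S (i.e. leaves S via a parent).
Parents of S: {J}.
Enumerating:
  P1: S <- J -> H <- K -> A
  P2: S <- J -> H -> C <- K -> A
  P3: S <- J -> H -> A
  P4: S <- J -> C <- K -> H -> A
  P5: S <- J -> C <- K -> A
  P6: S <- J -> C <- H <- K -> A
  P7: S <- J -> C <- H -> A
That exhausts the simple backdoor paths. Count: 7.

7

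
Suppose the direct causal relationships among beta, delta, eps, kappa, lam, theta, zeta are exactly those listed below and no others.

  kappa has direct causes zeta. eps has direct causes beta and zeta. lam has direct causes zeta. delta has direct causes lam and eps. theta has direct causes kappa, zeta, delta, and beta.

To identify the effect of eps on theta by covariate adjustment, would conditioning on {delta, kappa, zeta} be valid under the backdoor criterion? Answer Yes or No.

No

Backdoor paths from eps to theta (paths whose first edge points into eps):
  P1: eps <- beta -> theta
  P2: eps <- zeta -> lam -> delta -> theta
  P3: eps <- zeta -> kappa -> theta
  P4: eps <- zeta -> theta
Condition 1 (no descendant of eps in the set): FAILS — delta is a descendant of eps.
Condition 2 (every backdoor path blocked by {delta, kappa, zeta}):
  P1: open — no interior node is in the conditioning set.
  P2: blocked at fork node zeta ∈ conditioning set.
  P3: blocked at fork node zeta ∈ conditioning set.
  P4: blocked at fork node zeta ∈ conditioning set.
{delta, kappa, zeta} does not satisfy the backdoor criterion.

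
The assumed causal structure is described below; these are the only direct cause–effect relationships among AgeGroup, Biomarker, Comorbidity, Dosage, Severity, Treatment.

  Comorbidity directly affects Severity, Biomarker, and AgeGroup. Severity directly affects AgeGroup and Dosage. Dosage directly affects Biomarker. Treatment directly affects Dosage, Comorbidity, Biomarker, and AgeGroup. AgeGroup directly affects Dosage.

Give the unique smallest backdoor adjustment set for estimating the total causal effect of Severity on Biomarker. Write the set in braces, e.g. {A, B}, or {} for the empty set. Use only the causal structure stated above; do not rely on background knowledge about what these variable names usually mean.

{Comorbidity}

Variables eligible for adjustment (non-descendants of Severity, excluding Severity and Biomarker): {Comorbidity, Treatment}.
Backdoor paths from Severity to Biomarker:
  P1: Severity <- Comorbidity <- Treatment -> AgeGroup -> Dosage -> Biomarker
  P2: Severity <- Comorbidity <- Treatment -> Dosage -> Biomarker
  P3: Severity <- Comorbidity <- Treatment -> Biomarker
  P4: Severity <- Comorbidity -> AgeGroup <- Treatment -> Dosage -> Biomarker
  P5: Severity <- Comorbidity -> AgeGroup <- Treatment -> Biomarker
  P6: Severity <- Comorbidity -> AgeGroup -> Dosage <- Treatment -> Biomarker
  P7: Severity <- Comorbidity -> AgeGroup -> Dosage -> Biomarker
  P8: Severity <- Comorbidity -> Biomarker
The empty set is not sufficient: P1 (Severity <- Comorbidity <- Treatment -> AgeGroup -> Dosage -> Biomarker) has no collider blocking it and no conditioned non-collider, so it is open.
Try {Comorbidity}:
  P1: blocked at chain node Comorbidity ∈ conditioning set.
  P2: blocked at chain node Comorbidity ∈ conditioning set.
  P3: blocked at chain node Comorbidity ∈ conditioning set.
  P4: blocked at fork node Comorbidity ∈ conditioning set.
  P5: blocked at fork node Comorbidity ∈ conditioning set.
  P6: blocked at fork node Comorbidity ∈ conditioning set.
  P7: blocked at fork node Comorbidity ∈ conditioning set.
  P8: blocked at fork node Comorbidity ∈ conditioning set.
{Comorbidity} contains no descendant of Severity and blocks every backdoor path.
No other singleton works — e.g. {Treatment} leaves P7 open — so {Comorbidity} is the unique smallest valid adjustment set.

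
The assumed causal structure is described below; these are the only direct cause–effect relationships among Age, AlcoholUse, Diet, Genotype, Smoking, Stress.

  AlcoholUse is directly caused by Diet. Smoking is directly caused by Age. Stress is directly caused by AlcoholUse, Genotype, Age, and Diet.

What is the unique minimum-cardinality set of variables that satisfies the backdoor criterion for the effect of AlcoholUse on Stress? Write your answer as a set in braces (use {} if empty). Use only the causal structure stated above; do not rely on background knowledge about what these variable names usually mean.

Variables eligible for adjustment (non-descendants of AlcoholUse, excluding AlcoholUse and Stress): {Age, Diet, Genotype, Smoking}.
Backdoor paths from AlcoholUse to Stress:
  P1: AlcoholUse <- Diet -> Stress
The empty set is not sufficient: P1 (AlcoholUse <- Diet -> Stress) has no collider blocking it and no conditioned non-collider, so it is open.
Try {Diet}:
  P1: blocked at fork node Diet ∈ conditioning set.
{Diet} contains no descendant of AlcoholUse and blocks every backdoor path.
No other singleton works — e.g. {Genotype} leaves P1 open — so {Diet} is the unique smallest valid adjustment set.

{Diet}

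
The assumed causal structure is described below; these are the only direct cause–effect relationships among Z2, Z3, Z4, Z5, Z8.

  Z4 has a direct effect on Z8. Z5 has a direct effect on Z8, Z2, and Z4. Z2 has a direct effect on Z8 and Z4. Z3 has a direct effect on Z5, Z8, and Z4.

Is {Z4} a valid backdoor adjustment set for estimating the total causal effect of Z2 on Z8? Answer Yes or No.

No

Backdoor paths from Z2 to Z8 (paths whose first edge points into Z2):
  P1: Z2 <- Z5 <- Z3 -> Z4 -> Z8
  P2: Z2 <- Z5 <- Z3 -> Z8
  P3: Z2 <- Z5 -> Z4 <- Z3 -> Z8
  P4: Z2 <- Z5 -> Z4 -> Z8
  P5: Z2 <- Z5 -> Z8
Condition 1 (no descendant of Z2 in the set): FAILS — Z4 is a descendant of Z2.
Condition 2 (every backdoor path blocked by {Z4}):
  P1: blocked at chain node Z4 ∈ conditioning set.
  P2: open — no interior node is in the conditioning set.
  P3: open — collider(s) Z4 are conditioned on (or have a conditioned descendant) and no non-collider on the path is in the set.
  P4: blocked at chain node Z4 ∈ conditioning set.
  P5: open — no interior node is in the conditioning set.
{Z4} does not satisfy the backdoor criterion.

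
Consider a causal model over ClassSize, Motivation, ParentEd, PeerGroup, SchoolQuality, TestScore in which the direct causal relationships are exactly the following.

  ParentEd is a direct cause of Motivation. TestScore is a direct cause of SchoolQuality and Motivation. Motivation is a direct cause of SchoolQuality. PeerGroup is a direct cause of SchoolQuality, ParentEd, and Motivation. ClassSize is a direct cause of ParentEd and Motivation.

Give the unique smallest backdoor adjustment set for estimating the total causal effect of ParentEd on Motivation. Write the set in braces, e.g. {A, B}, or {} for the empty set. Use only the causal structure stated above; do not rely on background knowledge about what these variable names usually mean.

{ClassSize, PeerGroup}

Variables eligible for adjustment (non-descendants of ParentEd, excluding ParentEd and Motivation): {ClassSize, PeerGroup, TestScore}.
Backdoor paths from ParentEd to Motivation:
  P1: ParentEd <- PeerGroup -> Motivation
  P2: ParentEd <- PeerGroup -> SchoolQuality <- TestScore -> Motivation
  P3: ParentEd <- PeerGroup -> SchoolQuality <- Motivation
  P4: ParentEd <- ClassSize -> Motivation
The empty set is not sufficient: P1 (ParentEd <- PeerGroup -> Motivation) has no collider blocking it and no conditioned non-collider, so it is open.
Try {ClassSize, PeerGroup}:
  P1: blocked at fork node PeerGroup ∈ conditioning set.
  P2: blocked at fork node PeerGroup ∈ conditioning set.
  P3: blocked at fork node PeerGroup ∈ conditioning set.
  P4: blocked at fork node ClassSize ∈ conditioning set.
{ClassSize, PeerGroup} contains no descendant of ParentEd and blocks every backdoor path.
Every element of {ClassSize, PeerGroup} is needed (dropping ClassSize leaves P4 open; dropping PeerGroup leaves P1 open), so no proper subset is valid.
Among all size-2 subsets of the eligible variables, only {ClassSize, PeerGroup} blocks every backdoor path, so it is the unique smallest valid adjustment set.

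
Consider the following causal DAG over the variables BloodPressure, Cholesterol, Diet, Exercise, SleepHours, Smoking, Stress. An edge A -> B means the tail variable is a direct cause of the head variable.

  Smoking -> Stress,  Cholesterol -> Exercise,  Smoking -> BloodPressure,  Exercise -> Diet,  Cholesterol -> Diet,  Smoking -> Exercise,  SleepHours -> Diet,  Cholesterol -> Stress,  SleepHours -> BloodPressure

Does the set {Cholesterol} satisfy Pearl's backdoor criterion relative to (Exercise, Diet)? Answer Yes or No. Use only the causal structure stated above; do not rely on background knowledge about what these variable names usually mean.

Yes

Backdoor paths from Exercise to Diet (paths whose first edge points into Exercise):
  P1: Exercise <- Cholesterol -> Diet
  P2: Exercise <- Cholesterol -> Stress <- Smoking -> BloodPressure <- SleepHours -> Diet
  P3: Exercise <- Smoking -> Stress <- Cholesterol -> Diet
  P4: Exercise <- Smoking -> BloodPressure <- SleepHours -> Diet
Condition 1 (no descendant of Exercise in the set): holds — descendants of Exercise are {Diet}; none are in {Cholesterol}.
Condition 2 (every backdoor path blocked by {Cholesterol}):
  P1: blocked at fork node Cholesterol ∈ conditioning set.
  P2: blocked at fork node Cholesterol ∈ conditioning set.
  P3: blocked at collider Stress (neither it nor any descendant is in the conditioning set).
  P4: blocked at collider BloodPressure (neither it nor any descendant is in the conditioning set).
{Cholesterol} satisfies the backdoor criterion.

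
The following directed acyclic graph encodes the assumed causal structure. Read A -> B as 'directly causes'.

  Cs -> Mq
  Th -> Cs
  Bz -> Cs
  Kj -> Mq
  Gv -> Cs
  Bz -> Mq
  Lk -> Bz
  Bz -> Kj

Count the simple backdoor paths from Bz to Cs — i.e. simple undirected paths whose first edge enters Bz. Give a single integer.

A backdoor path from Bz to Cs is any simple undirected path whose first edge points into Bz (i.e. leaves Bz via a parent).
Parents of Bz: {Lk}.
No simple path from any parent of Bz reaches Cs without revisiting Bz, so there are no backdoor paths.

0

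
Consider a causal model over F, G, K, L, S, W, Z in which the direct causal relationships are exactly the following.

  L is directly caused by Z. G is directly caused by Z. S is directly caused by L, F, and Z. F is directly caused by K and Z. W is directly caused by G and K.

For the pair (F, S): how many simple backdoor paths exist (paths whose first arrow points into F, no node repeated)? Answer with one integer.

4

A backdoor path from F to S is any simple undirected path whose first edge points into F (i.e. leaves F via a parent).
Parents of F: {K, Z}.
Enumerating:
  P1: F <- Z -> L -> S
  P2: F <- Z -> S
  P3: F <- K -> W <- G <- Z -> L -> S
  P4: F <- K -> W <- G <- Z -> S
That exhausts the simple backdoor paths. Count: 4.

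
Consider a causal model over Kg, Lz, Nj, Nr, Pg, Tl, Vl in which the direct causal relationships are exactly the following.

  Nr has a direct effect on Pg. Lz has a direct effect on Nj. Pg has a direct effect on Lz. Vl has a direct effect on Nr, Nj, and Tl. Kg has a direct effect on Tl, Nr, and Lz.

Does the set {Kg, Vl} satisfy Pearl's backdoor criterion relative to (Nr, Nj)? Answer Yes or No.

Yes

Backdoor paths from Nr to Nj (paths whose first edge points into Nr):
  P1: Nr <- Vl -> Tl <- Kg -> Lz -> Nj
  P2: Nr <- Vl -> Nj
  P3: Nr <- Kg -> Tl <- Vl -> Nj
  P4: Nr <- Kg -> Lz -> Nj
Condition 1 (no descendant of Nr in the set): holds — descendants of Nr are {Lz, Nj, Pg}; none are in {Kg, Vl}.
Condition 2 (every backdoor path blocked by {Kg, Vl}):
  P1: blocked at fork node Vl ∈ conditioning set.
  P2: blocked at fork node Vl ∈ conditioning set.
  P3: blocked at fork node Kg ∈ conditioning set.
  P4: blocked at fork node Kg ∈ conditioning set.
{Kg, Vl} satisfies the backdoor criterion.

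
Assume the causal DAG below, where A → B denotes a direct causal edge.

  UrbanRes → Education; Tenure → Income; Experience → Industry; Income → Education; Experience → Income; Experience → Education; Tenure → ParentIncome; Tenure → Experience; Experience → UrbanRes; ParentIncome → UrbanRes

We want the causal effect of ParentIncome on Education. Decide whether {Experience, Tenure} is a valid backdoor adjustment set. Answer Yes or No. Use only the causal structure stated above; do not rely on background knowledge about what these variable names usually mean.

Backdoor paths from ParentIncome to Education (paths whose first edge points into ParentIncome):
  P1: ParentIncome <- Tenure -> Experience -> UrbanRes -> Education
  P2: ParentIncome <- Tenure -> Experience -> Income -> Education
  P3: ParentIncome <- Tenure -> Experience -> Education
  P4: ParentIncome <- Tenure -> Income <- Experience -> UrbanRes -> Education
  P5: ParentIncome <- Tenure -> Income <- Experience -> Education
  P6: ParentIncome <- Tenure -> Income -> Education
Condition 1 (no descendant of ParentIncome in the set): holds — descendants of ParentIncome are {Education, UrbanRes}; none are in {Experience, Tenure}.
Condition 2 (every backdoor path blocked by {Experience, Tenure}):
  P1: blocked at fork node Tenure ∈ conditioning set.
  P2: blocked at fork node Tenure ∈ conditioning set.
  P3: blocked at fork node Tenure ∈ conditioning set.
  P4: blocked at fork node Tenure ∈ conditioning set.
  P5: blocked at fork node Tenure ∈ conditioning set.
  P6: blocked at fork node Tenure ∈ conditioning set.
{Experience, Tenure} satisfies the backdoor criterion.

Yes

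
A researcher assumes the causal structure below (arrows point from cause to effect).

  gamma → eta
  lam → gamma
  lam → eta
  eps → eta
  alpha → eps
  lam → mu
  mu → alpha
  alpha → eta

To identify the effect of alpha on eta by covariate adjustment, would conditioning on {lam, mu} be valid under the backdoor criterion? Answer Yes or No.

Backdoor paths from alpha to eta (paths whose first edge points into alpha):
  P1: alpha <- mu <- lam -> gamma -> eta
  P2: alpha <- mu <- lam -> eta
Condition 1 (no descendant of alpha in the set): holds — descendants of alpha are {eps, eta}; none are in {lam, mu}.
Condition 2 (every backdoor path blocked by {lam, mu}):
  P1: blocked at chain node mu ∈ conditioning set.
  P2: blocked at chain node mu ∈ conditioning set.
{lam, mu} satisfies the backdoor criterion.

Yes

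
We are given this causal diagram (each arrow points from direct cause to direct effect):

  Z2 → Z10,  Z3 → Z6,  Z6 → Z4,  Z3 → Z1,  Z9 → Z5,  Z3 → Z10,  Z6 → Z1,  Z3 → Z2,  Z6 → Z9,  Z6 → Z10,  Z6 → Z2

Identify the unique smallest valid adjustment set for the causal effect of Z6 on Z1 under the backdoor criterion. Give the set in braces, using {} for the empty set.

Variables eligible for adjustment (non-descendants of Z6, excluding Z6 and Z1): {Z3}.
Backdoor paths from Z6 to Z1:
  P1: Z6 <- Z3 -> Z1
The empty set is not sufficient: P1 (Z6 <- Z3 -> Z1) has no collider blocking it and no conditioned non-collider, so it is open.
Try {Z3}:
  P1: blocked at fork node Z3 ∈ conditioning set.
{Z3} contains no descendant of Z6 and blocks every backdoor path.
{Z3} is the unique smallest valid adjustment set.

{Z3}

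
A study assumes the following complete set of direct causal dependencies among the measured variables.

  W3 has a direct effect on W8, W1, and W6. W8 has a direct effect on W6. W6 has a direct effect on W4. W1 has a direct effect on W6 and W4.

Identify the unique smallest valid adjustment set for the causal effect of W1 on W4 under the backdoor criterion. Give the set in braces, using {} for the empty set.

{W3}

Variables eligible for adjustment (non-descendants of W1, excluding W1 and W4): {W3, W8}.
Backdoor paths from W1 to W4:
  P1: W1 <- W3 -> W8 -> W6 -> W4
  P2: W1 <- W3 -> W6 -> W4
The empty set is not sufficient: P1 (W1 <- W3 -> W8 -> W6 -> W4) has no collider blocking it and no conditioned non-collider, so it is open.
Try {W3}:
  P1: blocked at fork node W3 ∈ conditioning set.
  P2: blocked at fork node W3 ∈ conditioning set.
{W3} contains no descendant of W1 and blocks every backdoor path.
No other singleton works — e.g. {W8} leaves P2 open — so {W3} is the unique smallest valid adjustment set.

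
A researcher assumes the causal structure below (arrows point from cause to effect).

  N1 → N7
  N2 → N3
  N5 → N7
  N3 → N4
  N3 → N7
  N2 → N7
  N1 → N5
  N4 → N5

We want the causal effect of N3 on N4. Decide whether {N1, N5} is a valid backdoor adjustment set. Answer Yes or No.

Backdoor paths from N3 to N4 (paths whose first edge points into N3):
  P1: N3 <- N2 -> N7 <- N1 -> N5 <- N4
  P2: N3 <- N2 -> N7 <- N5 <- N4
Condition 1 (no descendant of N3 in the set): FAILS — N5 is a descendant of N3.
Condition 2 (every backdoor path blocked by {N1, N5}):
  P1: blocked at collider N7 (neither it nor any descendant is in the conditioning set).
  P2: blocked at collider N7 (neither it nor any descendant is in the conditioning set).
{N1, N5} does not satisfy the backdoor criterion.

No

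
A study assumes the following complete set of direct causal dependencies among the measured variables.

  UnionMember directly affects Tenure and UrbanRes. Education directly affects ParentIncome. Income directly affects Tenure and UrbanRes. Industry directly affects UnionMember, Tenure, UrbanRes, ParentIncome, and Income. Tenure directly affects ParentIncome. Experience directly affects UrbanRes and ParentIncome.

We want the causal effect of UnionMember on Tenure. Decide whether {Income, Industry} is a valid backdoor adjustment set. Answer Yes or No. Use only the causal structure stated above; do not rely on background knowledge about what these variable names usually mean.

Backdoor paths from UnionMember to Tenure (paths whose first edge points into UnionMember):
  P1: UnionMember <- Industry -> Income -> Tenure
  P2: UnionMember <- Industry -> Income -> UrbanRes <- Experience -> ParentIncome <- Tenure
  P3: UnionMember <- Industry -> Tenure
  P4: UnionMember <- Industry -> UrbanRes <- Experience -> ParentIncome <- Tenure
  P5: UnionMember <- Industry -> UrbanRes <- Income -> Tenure
  P6: UnionMember <- Industry -> ParentIncome <- Experience -> UrbanRes <- Income -> Tenure
  P7: UnionMember <- Industry -> ParentIncome <- Tenure
Condition 1 (no descendant of UnionMember in the set): holds — descendants of UnionMember are {ParentIncome, Tenure, UrbanRes}; none are in {Income, Industry}.
Condition 2 (every backdoor path blocked by {Income, Industry}):
  P1: blocked at fork node Industry ∈ conditioning set.
  P2: blocked at fork node Industry ∈ conditioning set.
  P3: blocked at fork node Industry ∈ conditioning set.
  P4: blocked at fork node Industry ∈ conditioning set.
  P5: blocked at fork node Industry ∈ conditioning set.
  P6: blocked at fork node Industry ∈ conditioning set.
  P7: blocked at fork node Industry ∈ conditioning set.
{Income, Industry} satisfies the backdoor criterion.

Yes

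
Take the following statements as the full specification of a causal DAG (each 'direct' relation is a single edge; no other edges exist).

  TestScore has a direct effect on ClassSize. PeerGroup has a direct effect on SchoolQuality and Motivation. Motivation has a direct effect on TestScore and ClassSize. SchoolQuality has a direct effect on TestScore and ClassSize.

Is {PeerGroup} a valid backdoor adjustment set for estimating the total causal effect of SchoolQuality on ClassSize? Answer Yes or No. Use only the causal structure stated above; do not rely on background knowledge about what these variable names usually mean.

Yes

Backdoor paths from SchoolQuality to ClassSize (paths whose first edge points into SchoolQuality):
  P1: SchoolQuality <- PeerGroup -> Motivation -> TestScore -> ClassSize
  P2: SchoolQuality <- PeerGroup -> Motivation -> ClassSize
Condition 1 (no descendant of SchoolQuality in the set): holds — descendants of SchoolQuality are {ClassSize, TestScore}; none are in {PeerGroup}.
Condition 2 (every backdoor path blocked by {PeerGroup}):
  P1: blocked at fork node PeerGroup ∈ conditioning set.
  P2: blocked at fork node PeerGroup ∈ conditioning set.
{PeerGroup} satisfies the backdoor criterion.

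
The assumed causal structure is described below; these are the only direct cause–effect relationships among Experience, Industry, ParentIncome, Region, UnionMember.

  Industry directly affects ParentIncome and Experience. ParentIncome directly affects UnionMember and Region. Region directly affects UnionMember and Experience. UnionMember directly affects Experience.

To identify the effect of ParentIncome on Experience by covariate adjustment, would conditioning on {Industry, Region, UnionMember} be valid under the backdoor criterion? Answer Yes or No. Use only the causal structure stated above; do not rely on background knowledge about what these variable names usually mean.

Backdoor paths from ParentIncome to Experience (paths whose first edge points into ParentIncome):
  P1: ParentIncome <- Industry -> Experience
Condition 1 (no descendant of ParentIncome in the set): FAILS — Region and UnionMember are descendants of ParentIncome.
Condition 2 (every backdoor path blocked by {Industry, Region, UnionMember}):
  P1: blocked at fork node Industry ∈ conditioning set.
{Industry, Region, UnionMember} does not satisfy the backdoor criterion.

No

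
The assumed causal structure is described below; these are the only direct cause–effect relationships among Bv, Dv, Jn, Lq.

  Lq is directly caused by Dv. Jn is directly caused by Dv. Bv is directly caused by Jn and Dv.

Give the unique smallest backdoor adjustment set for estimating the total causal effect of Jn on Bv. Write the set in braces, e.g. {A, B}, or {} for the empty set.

{Dv}

Variables eligible for adjustment (non-descendants of Jn, excluding Jn and Bv): {Dv, Lq}.
Backdoor paths from Jn to Bv:
  P1: Jn <- Dv -> Bv
The empty set is not sufficient: P1 (Jn <- Dv -> Bv) has no collider blocking it and no conditioned non-collider, so it is open.
Try {Dv}:
  P1: blocked at fork node Dv ∈ conditioning set.
{Dv} contains no descendant of Jn and blocks every backdoor path.
No other singleton works — e.g. {Lq} leaves P1 open — so {Dv} is the unique smallest valid adjustment set.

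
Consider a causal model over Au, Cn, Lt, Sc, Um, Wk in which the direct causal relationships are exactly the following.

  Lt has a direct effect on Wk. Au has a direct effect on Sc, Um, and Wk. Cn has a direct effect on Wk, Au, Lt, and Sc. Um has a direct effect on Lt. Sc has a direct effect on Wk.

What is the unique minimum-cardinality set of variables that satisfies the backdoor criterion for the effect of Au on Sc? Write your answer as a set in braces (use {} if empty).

Variables eligible for adjustment (non-descendants of Au, excluding Au and Sc): {Cn}.
Backdoor paths from Au to Sc:
  P1: Au <- Cn -> Lt -> Wk <- Sc
  P2: Au <- Cn -> Sc
  P3: Au <- Cn -> Wk <- Sc
The empty set is not sufficient: P2 (Au <- Cn -> Sc) has no collider blocking it and no conditioned non-collider, so it is open.
Try {Cn}:
  P1: blocked at fork node Cn ∈ conditioning set.
  P2: blocked at fork node Cn ∈ conditioning set.
  P3: blocked at fork node Cn ∈ conditioning set.
{Cn} contains no descendant of Au and blocks every backdoor path.
{Cn} is the unique smallest valid adjustment set.

{Cn}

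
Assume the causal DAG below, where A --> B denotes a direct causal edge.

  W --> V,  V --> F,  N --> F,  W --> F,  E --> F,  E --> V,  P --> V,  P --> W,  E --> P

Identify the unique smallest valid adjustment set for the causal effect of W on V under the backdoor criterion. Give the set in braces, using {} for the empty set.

{P}

Variables eligible for adjustment (non-descendants of W, excluding W and V): {E, N, P}.
Backdoor paths from W to V:
  P1: W <- P <- E -> V
  P2: W <- P <- E -> F <- V
  P3: W <- P -> V
The empty set is not sufficient: P1 (W <- P <- E -> V) has no collider blocking it and no conditioned non-collider, so it is open.
Try {P}:
  P1: blocked at chain node P ∈ conditioning set.
  P2: blocked at chain node P ∈ conditioning set.
  P3: blocked at fork node P ∈ conditioning set.
{P} contains no descendant of W and blocks every backdoor path.
No other singleton works — e.g. {E} leaves P3 open — so {P} is the unique smallest valid adjustment set.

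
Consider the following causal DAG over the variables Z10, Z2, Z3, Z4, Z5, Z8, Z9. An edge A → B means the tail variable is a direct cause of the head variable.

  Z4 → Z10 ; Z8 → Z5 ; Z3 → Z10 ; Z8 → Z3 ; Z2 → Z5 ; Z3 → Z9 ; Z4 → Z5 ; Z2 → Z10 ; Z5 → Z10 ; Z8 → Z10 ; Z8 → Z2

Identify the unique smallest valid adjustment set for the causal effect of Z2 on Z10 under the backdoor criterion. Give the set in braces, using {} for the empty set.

{Z8}

Variables eligible for adjustment (non-descendants of Z2, excluding Z2 and Z10): {Z3, Z4, Z8, Z9}.
Backdoor paths from Z2 to Z10:
  P1: Z2 <- Z8 -> Z5 <- Z4 -> Z10
  P2: Z2 <- Z8 -> Z5 -> Z10
  P3: Z2 <- Z8 -> Z3 -> Z10
  P4: Z2 <- Z8 -> Z10
The empty set is not sufficient: P2 (Z2 <- Z8 -> Z5 -> Z10) has no collider blocking it and no conditioned non-collider, so it is open.
Try {Z8}:
  P1: blocked at fork node Z8 ∈ conditioning set.
  P2: blocked at fork node Z8 ∈ conditioning set.
  P3: blocked at fork node Z8 ∈ conditioning set.
  P4: blocked at fork node Z8 ∈ conditioning set.
{Z8} contains no descendant of Z2 and blocks every backdoor path.
No other singleton works — e.g. {Z4} leaves P2 open — so {Z8} is the unique smallest valid adjustment set.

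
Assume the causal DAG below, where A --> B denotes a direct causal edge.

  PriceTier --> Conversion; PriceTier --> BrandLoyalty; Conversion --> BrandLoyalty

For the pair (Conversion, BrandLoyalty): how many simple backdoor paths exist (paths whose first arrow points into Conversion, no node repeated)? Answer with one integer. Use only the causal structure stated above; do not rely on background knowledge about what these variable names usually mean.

1

A backdoor path from Conversion to BrandLoyalty is any simple undirected path whose first edge points into Conversion (i.e. leaves Conversion via a parent).
Parents of Conversion: {PriceTier}.
Enumerating:
  P1: Conversion <- PriceTier -> BrandLoyalty
That exhausts the simple backdoor paths. Count: 1.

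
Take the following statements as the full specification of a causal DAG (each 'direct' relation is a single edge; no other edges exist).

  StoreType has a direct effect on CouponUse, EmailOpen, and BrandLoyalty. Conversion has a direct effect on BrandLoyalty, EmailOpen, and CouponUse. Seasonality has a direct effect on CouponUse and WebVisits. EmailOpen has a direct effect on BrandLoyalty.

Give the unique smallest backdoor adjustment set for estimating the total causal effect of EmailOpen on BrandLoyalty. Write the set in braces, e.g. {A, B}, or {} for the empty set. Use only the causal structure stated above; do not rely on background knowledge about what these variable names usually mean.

Variables eligible for adjustment (non-descendants of EmailOpen, excluding EmailOpen and BrandLoyalty): {Conversion, CouponUse, Seasonality, StoreType, WebVisits}.
Backdoor paths from EmailOpen to BrandLoyalty:
  P1: EmailOpen <- StoreType -> CouponUse <- Conversion -> BrandLoyalty
  P2: EmailOpen <- StoreType -> BrandLoyalty
  P3: EmailOpen <- Conversion -> CouponUse <- StoreType -> BrandLoyalty
  P4: EmailOpen <- Conversion -> BrandLoyalty
The empty set is not sufficient: P2 (EmailOpen <- StoreType -> BrandLoyalty) has no collider blocking it and no conditioned non-collider, so it is open.
Try {Conversion, StoreType}:
  P1: blocked at fork node StoreType ∈ conditioning set.
  P2: blocked at fork node StoreType ∈ conditioning set.
  P3: blocked at fork node Conversion ∈ conditioning set.
  P4: blocked at fork node Conversion ∈ conditioning set.
{Conversion, StoreType} contains no descendant of EmailOpen and blocks every backdoor path.
Every element of {Conversion, StoreType} is needed (dropping Conversion leaves P4 open; dropping StoreType leaves P2 open), so no proper subset is valid.
Among all size-2 subsets of the eligible variables, only {Conversion, StoreType} blocks every backdoor path, so it is the unique smallest valid adjustment set.

{Conversion, StoreType}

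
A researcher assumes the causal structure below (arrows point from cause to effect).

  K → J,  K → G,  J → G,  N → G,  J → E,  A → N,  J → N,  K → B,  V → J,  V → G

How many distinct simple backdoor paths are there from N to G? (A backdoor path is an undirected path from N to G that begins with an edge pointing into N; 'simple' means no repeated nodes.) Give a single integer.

A backdoor path from N to G is any simple undirected path whose first edge points into N (i.e. leaves N via a parent).
Parents of N: {A, J}.
Enumerating:
  P1: N <- J <- V -> G
  P2: N <- J <- K -> G
  P3: N <- J -> G
That exhausts the simple backdoor paths. Count: 3.

3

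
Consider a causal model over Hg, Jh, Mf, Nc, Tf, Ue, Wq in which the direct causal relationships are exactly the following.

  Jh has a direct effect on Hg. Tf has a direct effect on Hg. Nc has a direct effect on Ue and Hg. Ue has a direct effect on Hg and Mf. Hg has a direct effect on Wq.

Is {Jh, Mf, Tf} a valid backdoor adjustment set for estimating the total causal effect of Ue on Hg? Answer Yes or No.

Backdoor paths from Ue to Hg (paths whose first edge points into Ue):
  P1: Ue <- Nc -> Hg
Condition 1 (no descendant of Ue in the set): FAILS — Mf is a descendant of Ue.
Condition 2 (every backdoor path blocked by {Jh, Mf, Tf}):
  P1: open — no interior node is in the conditioning set.
{Jh, Mf, Tf} does not satisfy the backdoor criterion.

No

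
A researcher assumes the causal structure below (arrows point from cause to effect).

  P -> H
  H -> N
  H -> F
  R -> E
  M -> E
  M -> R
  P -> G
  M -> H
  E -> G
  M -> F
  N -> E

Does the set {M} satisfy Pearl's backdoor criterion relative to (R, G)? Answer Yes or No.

Backdoor paths from R to G (paths whose first edge points into R):
  P1: R <- M -> H <- P -> G
  P2: R <- M -> H -> N -> E -> G
  P3: R <- M -> F <- H <- P -> G
  P4: R <- M -> F <- H -> N -> E -> G
  P5: R <- M -> E <- N <- H <- P -> G
  P6: R <- M -> E -> G
Condition 1 (no descendant of R in the set): holds — descendants of R are {E, G}; none are in {M}.
Condition 2 (every backdoor path blocked by {M}):
  P1: blocked at fork node M ∈ conditioning set.
  P2: blocked at fork node M ∈ conditioning set.
  P3: blocked at fork node M ∈ conditioning set.
  P4: blocked at fork node M ∈ conditioning set.
  P5: blocked at fork node M ∈ conditioning set.
  P6: blocked at fork node M ∈ conditioning set.
{M} satisfies the backdoor criterion.

Yes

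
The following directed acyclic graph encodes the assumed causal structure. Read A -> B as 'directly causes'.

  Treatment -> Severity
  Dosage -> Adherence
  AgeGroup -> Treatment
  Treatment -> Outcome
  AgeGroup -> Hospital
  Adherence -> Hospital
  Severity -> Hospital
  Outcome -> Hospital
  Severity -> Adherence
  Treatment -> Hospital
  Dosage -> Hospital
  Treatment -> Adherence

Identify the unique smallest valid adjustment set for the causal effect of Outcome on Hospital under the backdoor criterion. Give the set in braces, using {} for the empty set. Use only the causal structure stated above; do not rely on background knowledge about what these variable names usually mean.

{Treatment}

Variables eligible for adjustment (non-descendants of Outcome, excluding Outcome and Hospital): {Adherence, AgeGroup, Dosage, Severity, Treatment}.
Backdoor paths from Outcome to Hospital:
  P1: Outcome <- Treatment <- AgeGroup -> Hospital
  P2: Outcome <- Treatment -> Severity -> Adherence <- Dosage -> Hospital
  P3: Outcome <- Treatment -> Severity -> Adherence -> Hospital
  P4: Outcome <- Treatment -> Severity -> Hospital
  P5: Outcome <- Treatment -> Adherence <- Dosage -> Hospital
  P6: Outcome <- Treatment -> Adherence <- Severity -> Hospital
  P7: Outcome <- Treatment -> Adherence -> Hospital
  P8: Outcome <- Treatment -> Hospital
The empty set is not sufficient: P1 (Outcome <- Treatment <- AgeGroup -> Hospital) has no collider blocking it and no conditioned non-collider, so it is open.
Try {Treatment}:
  P1: blocked at chain node Treatment ∈ conditioning set.
  P2: blocked at fork node Treatment ∈ conditioning set.
  P3: blocked at fork node Treatment ∈ conditioning set.
  P4: blocked at fork node Treatment ∈ conditioning set.
  P5: blocked at fork node Treatment ∈ conditioning set.
  P6: blocked at fork node Treatment ∈ conditioning set.
  P7: blocked at fork node Treatment ∈ conditioning set.
  P8: blocked at fork node Treatment ∈ conditioning set.
{Treatment} contains no descendant of Outcome and blocks every backdoor path.
No other singleton works — e.g. {AgeGroup} leaves P3 open — so {Treatment} is the unique smallest valid adjustment set.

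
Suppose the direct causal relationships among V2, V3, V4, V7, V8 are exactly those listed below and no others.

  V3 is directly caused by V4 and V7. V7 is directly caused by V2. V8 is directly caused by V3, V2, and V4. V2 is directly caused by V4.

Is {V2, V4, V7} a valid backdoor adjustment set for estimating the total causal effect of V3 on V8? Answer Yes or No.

Backdoor paths from V3 to V8 (paths whose first edge points into V3):
  P1: V3 <- V4 -> V2 -> V8
  P2: V3 <- V4 -> V8
  P3: V3 <- V7 <- V2 <- V4 -> V8
  P4: V3 <- V7 <- V2 -> V8
Condition 1 (no descendant of V3 in the set): holds — descendants of V3 are {V8}; none are in {V2, V4, V7}.
Condition 2 (every backdoor path blocked by {V2, V4, V7}):
  P1: blocked at fork node V4 ∈ conditioning set.
  P2: blocked at fork node V4 ∈ conditioning set.
  P3: blocked at chain node V7 ∈ conditioning set.
  P4: blocked at chain node V7 ∈ conditioning set.
{V2, V4, V7} satisfies the backdoor criterion.

Yes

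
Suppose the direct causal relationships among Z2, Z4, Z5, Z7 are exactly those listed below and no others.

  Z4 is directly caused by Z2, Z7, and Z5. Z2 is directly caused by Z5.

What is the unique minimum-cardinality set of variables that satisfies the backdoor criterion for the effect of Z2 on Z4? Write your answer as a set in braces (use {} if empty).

{Z5}

Variables eligible for adjustment (non-descendants of Z2, excluding Z2 and Z4): {Z5, Z7}.
Backdoor paths from Z2 to Z4:
  P1: Z2 <- Z5 -> Z4
The empty set is not sufficient: P1 (Z2 <- Z5 -> Z4) has no collider blocking it and no conditioned non-collider, so it is open.
Try {Z5}:
  P1: blocked at fork node Z5 ∈ conditioning set.
{Z5} contains no descendant of Z2 and blocks every backdoor path.
No other singleton works — e.g. {Z7} leaves P1 open — so {Z5} is the unique smallest valid adjustment set.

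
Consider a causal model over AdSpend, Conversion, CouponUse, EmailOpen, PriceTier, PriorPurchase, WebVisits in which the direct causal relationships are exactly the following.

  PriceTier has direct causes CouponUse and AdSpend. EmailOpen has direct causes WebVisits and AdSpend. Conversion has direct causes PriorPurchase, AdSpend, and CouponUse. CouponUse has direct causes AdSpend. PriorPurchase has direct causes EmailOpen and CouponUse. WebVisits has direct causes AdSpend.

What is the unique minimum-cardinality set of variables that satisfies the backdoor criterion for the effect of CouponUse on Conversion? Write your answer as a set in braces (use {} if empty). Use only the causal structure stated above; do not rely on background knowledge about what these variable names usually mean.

Variables eligible for adjustment (non-descendants of CouponUse, excluding CouponUse and Conversion): {AdSpend, EmailOpen, WebVisits}.
Backdoor paths from CouponUse to Conversion:
  P1: CouponUse <- AdSpend -> WebVisits -> EmailOpen -> PriorPurchase -> Conversion
  P2: CouponUse <- AdSpend -> EmailOpen -> PriorPurchase -> Conversion
  P3: CouponUse <- AdSpend -> Conversion
The empty set is not sufficient: P1 (CouponUse <- AdSpend -> WebVisits -> EmailOpen -> PriorPurchase -> Conversion) has no collider blocking it and no conditioned non-collider, so it is open.
Try {AdSpend}:
  P1: blocked at fork node AdSpend ∈ conditioning set.
  P2: blocked at fork node AdSpend ∈ conditioning set.
  P3: blocked at fork node AdSpend ∈ conditioning set.
{AdSpend} contains no descendant of CouponUse and blocks every backdoor path.
No other singleton works — e.g. {WebVisits} leaves P2 open — so {AdSpend} is the unique smallest valid adjustment set.

{AdSpend}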